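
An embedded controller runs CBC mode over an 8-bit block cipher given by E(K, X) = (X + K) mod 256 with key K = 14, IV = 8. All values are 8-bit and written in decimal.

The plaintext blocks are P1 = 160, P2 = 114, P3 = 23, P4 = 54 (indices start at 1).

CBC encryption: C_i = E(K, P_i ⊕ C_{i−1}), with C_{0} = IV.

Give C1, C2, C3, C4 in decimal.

C1: P1 ⊕ 8 = 168; E(K, 168) = 182.
C2: P2 ⊕ 182 = 196; E(K, 196) = 210.
C3: P3 ⊕ 210 = 197; E(K, 197) = 211.
C4: P4 ⊕ 211 = 229; E(K, 229) = 243.

C1 = 182, C2 = 210, C3 = 211, C4 = 243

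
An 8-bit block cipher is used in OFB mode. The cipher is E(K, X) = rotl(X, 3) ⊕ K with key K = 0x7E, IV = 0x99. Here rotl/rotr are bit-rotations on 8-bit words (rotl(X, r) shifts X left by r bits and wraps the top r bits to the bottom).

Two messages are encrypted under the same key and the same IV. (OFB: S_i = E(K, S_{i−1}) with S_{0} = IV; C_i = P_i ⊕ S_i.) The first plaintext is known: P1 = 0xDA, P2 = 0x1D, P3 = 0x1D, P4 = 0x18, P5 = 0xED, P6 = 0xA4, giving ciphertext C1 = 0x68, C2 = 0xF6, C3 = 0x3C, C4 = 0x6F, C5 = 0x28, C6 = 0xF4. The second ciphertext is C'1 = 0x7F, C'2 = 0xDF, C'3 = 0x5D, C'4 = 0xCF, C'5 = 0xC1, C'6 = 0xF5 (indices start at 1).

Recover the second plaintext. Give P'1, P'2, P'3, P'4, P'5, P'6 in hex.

In OFB with a reused IV, both messages share the same keystream S_i, so C_i ⊕ C'_i = P_i ⊕ P'_i and thus P'_i = P_i ⊕ C_i ⊕ C'_i.
P'1: 0xDA ⊕ 0x68 ⊕ 0x7F = 0xCD.
P'2: 0x1D ⊕ 0xF6 ⊕ 0xDF = 0x34.
P'3: 0x1D ⊕ 0x3C ⊕ 0x5D = 0x7C.
P'4: 0x18 ⊕ 0x6F ⊕ 0xCF = 0xB8.
P'5: 0xED ⊕ 0x28 ⊕ 0xC1 = 0x04.
P'6: 0xA4 ⊕ 0xF4 ⊕ 0xF5 = 0xA5.

P'1 = 0xCD, P'2 = 0x34, P'3 = 0x7C, P'4 = 0xB8, P'5 = 0x04, P'6 = 0xA5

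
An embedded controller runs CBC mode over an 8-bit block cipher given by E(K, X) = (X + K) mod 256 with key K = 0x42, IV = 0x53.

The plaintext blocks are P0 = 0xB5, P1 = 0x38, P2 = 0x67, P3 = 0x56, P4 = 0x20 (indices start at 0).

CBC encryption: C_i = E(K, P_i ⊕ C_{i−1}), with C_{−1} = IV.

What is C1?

C0: P0 ⊕ 0x53 = 0xE6; E(K, 0xE6) = 0x28.
C1: P1 ⊕ 0x28 = 0x10; E(K, 0x10) = 0x52.

C1 = 0x52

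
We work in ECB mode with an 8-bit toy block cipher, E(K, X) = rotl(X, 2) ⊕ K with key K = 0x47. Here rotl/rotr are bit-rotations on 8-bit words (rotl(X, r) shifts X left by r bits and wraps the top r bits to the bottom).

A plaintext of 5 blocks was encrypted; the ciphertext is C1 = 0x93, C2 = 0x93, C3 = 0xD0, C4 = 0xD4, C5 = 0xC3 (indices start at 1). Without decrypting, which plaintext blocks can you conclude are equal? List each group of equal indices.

ECB encrypts each block independently with the same key, so equal ciphertext blocks imply equal plaintext blocks.
C1 = C2 = 0x93, so P1 = P2.

P1 = P2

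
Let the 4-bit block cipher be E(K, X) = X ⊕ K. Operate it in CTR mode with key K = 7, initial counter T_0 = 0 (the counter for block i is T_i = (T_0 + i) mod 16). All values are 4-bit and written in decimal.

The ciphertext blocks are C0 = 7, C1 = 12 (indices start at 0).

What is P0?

P0 = 0

CTR decryption: S_i = E(K, T_i) where T_i is the counter for block i; P_i = C_i ⊕ S_i.
P0: T = 0, S = E(K, T) = 7; 7 ⊕ 7 = 0.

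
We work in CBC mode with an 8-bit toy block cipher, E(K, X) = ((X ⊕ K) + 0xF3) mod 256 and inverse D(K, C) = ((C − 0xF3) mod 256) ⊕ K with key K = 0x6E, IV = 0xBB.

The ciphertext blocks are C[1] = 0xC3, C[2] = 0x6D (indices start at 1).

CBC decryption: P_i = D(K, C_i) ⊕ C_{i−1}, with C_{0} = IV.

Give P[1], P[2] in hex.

P[1] = 0x05, P[2] = 0xD7

P[1]: D(K, 0xC3) = 0xBE; 0xBE ⊕ 0xBB = 0x05.
P[2]: D(K, 0x6D) = 0x14; 0x14 ⊕ 0xC3 = 0xD7.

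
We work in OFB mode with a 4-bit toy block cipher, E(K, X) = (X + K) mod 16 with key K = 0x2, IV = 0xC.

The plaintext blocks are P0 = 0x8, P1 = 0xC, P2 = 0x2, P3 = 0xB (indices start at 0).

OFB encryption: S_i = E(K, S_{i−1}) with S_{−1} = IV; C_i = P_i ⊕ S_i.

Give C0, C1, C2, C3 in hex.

C0 = 0x6, C1 = 0xC, C2 = 0x0, C3 = 0xF

C0: S = E(K, 0xC) = 0xE; 0x8 ⊕ 0xE = 0x6.
C1: S = E(K, 0xE) = 0x0; 0xC ⊕ 0x0 = 0xC.
C2: S = E(K, 0x0) = 0x2; 0x2 ⊕ 0x2 = 0x0.
C3: S = E(K, 0x2) = 0x4; 0xB ⊕ 0x4 = 0xF.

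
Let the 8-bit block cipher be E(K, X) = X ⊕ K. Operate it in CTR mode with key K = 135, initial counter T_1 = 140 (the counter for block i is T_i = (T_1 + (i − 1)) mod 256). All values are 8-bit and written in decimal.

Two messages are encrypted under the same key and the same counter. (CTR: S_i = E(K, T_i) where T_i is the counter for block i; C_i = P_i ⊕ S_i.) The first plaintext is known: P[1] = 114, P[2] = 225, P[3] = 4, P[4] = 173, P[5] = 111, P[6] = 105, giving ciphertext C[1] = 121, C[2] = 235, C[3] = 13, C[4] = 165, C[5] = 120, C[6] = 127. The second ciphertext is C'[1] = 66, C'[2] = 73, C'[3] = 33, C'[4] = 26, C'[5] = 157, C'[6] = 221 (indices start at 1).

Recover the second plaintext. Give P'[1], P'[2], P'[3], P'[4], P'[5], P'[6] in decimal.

In CTR with a reused counter, both messages share the same keystream S_i, so C_i ⊕ C'_i = P_i ⊕ P'_i and thus P'_i = P_i ⊕ C_i ⊕ C'_i.
P'[1]: 114 ⊕ 121 ⊕ 66 = 73.
P'[2]: 225 ⊕ 235 ⊕ 73 = 67.
P'[3]: 4 ⊕ 13 ⊕ 33 = 40.
P'[4]: 173 ⊕ 165 ⊕ 26 = 18.
P'[5]: 111 ⊕ 120 ⊕ 157 = 138.
P'[6]: 105 ⊕ 127 ⊕ 221 = 203.

P'[1] = 73, P'[2] = 67, P'[3] = 40, P'[4] = 18, P'[5] = 138, P'[6] = 203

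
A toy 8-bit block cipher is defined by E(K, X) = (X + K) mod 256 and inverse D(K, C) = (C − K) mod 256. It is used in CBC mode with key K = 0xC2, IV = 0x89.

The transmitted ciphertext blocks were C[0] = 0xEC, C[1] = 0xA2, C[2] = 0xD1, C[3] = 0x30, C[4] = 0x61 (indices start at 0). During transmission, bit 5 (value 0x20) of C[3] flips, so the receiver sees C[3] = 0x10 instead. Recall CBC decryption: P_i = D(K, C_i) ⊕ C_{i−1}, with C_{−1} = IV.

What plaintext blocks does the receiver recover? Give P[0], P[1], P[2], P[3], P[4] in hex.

Only C[3] changed, to 0x10. In CBC, a change in C_i garbles P_i and flips the same bit in P_{i+1}. Decrypting the received ciphertext:
P[0]: D(K, 0xEC) = 0x2A; 0x2A ⊕ 0x89 = 0xA3.
P[1]: D(K, 0xA2) = 0xE0; 0xE0 ⊕ 0xEC = 0x0C.
P[2]: D(K, 0xD1) = 0x0F; 0x0F ⊕ 0xA2 = 0xAD.
P[3]: D(K, 0x10) = 0x4E; 0x4E ⊕ 0xD1 = 0x9F.
P[4]: D(K, 0x61) = 0x9F; 0x9F ⊕ 0x10 = 0x8F.
Blocks that differ from the original plaintext: P[3], P[4].

P[0] = 0xA3, P[1] = 0x0C, P[2] = 0xAD, P[3] = 0x9F, P[4] = 0x8F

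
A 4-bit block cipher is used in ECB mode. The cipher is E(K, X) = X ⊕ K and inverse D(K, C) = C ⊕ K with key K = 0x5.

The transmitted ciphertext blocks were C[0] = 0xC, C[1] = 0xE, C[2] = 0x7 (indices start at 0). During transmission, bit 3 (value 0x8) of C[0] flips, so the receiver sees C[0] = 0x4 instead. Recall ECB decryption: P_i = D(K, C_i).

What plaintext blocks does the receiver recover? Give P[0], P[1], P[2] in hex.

P[0] = 0x1, P[1] = 0xB, P[2] = 0x2

Only C[0] changed, to 0x4. In ECB, a change in C_i affects only P_i. Decrypting the received ciphertext:
P[0]: D(K, 0x4) = 0x1.
P[1]: D(K, 0xE) = 0xB.
P[2]: D(K, 0x7) = 0x2.
Blocks that differ from the original plaintext: P[0].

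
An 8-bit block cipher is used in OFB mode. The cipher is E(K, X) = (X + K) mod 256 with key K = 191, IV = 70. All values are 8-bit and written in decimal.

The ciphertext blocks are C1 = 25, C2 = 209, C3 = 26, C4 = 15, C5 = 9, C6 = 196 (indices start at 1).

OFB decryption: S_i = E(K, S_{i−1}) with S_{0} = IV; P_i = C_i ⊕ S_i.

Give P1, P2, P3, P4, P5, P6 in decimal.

P1 = 28, P2 = 21, P3 = 153, P4 = 77, P5 = 8, P6 = 4

P1: S = E(K, 70) = 5; 25 ⊕ 5 = 28.
P2: S = E(K, 5) = 196; 209 ⊕ 196 = 21.
P3: S = E(K, 196) = 131; 26 ⊕ 131 = 153.
P4: S = E(K, 131) = 66; 15 ⊕ 66 = 77.
P5: S = E(K, 66) = 1; 9 ⊕ 1 = 8.
P6: S = E(K, 1) = 192; 196 ⊕ 192 = 4.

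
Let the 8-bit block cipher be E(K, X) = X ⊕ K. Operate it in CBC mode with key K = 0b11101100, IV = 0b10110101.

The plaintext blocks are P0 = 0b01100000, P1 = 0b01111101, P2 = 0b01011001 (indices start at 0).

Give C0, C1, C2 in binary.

CBC encryption: C_i = E(K, P_i ⊕ C_{i−1}), with C_{−1} = IV.
C0: P0 ⊕ 0b10110101 = 0b11010101; E(K, 0b11010101) = 0b00111001.
C1: P1 ⊕ 0b00111001 = 0b01000100; E(K, 0b01000100) = 0b10101000.
C2: P2 ⊕ 0b10101000 = 0b11110001; E(K, 0b11110001) = 0b00011101.

C0 = 0b00111001, C1 = 0b10101000, C2 = 0b00011101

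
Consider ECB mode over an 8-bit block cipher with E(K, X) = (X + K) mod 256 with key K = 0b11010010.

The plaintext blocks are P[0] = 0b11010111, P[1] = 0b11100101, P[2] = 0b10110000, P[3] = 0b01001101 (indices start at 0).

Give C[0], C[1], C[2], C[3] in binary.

ECB encryption: C_i = E(K, P_i).
C[0]: E(K, 0b11010111) = 0b10101001.
C[1]: E(K, 0b11100101) = 0b10110111.
C[2]: E(K, 0b10110000) = 0b10000010.
C[3]: E(K, 0b01001101) = 0b00011111.

C[0] = 0b10101001, C[1] = 0b10110111, C[2] = 0b10000010, C[3] = 0b00011111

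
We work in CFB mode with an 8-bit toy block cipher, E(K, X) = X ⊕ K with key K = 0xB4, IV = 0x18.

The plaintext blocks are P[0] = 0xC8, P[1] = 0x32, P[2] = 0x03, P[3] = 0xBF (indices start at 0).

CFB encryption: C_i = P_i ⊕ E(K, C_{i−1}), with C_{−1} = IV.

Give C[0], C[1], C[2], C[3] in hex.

C[0]: E(K, 0x18) = 0xAC; 0xC8 ⊕ 0xAC = 0x64.
C[1]: E(K, 0x64) = 0xD0; 0x32 ⊕ 0xD0 = 0xE2.
C[2]: E(K, 0xE2) = 0x56; 0x03 ⊕ 0x56 = 0x55.
C[3]: E(K, 0x55) = 0xE1; 0xBF ⊕ 0xE1 = 0x5E.

C[0] = 0x64, C[1] = 0xE2, C[2] = 0x55, C[3] = 0x5E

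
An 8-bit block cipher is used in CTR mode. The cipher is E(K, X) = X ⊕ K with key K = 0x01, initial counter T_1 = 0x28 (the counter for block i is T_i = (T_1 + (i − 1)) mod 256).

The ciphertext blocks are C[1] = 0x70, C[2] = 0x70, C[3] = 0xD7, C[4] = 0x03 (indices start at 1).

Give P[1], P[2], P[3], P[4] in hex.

P[1] = 0x59, P[2] = 0x58, P[3] = 0xFC, P[4] = 0x29

CTR decryption: S_i = E(K, T_i) where T_i is the counter for block i; P_i = C_i ⊕ S_i.
P[1]: T = 0x28, S = E(K, T) = 0x29; 0x70 ⊕ 0x29 = 0x59.
P[2]: T = 0x29, S = E(K, T) = 0x28; 0x70 ⊕ 0x28 = 0x58.
P[3]: T = 0x2A, S = E(K, T) = 0x2B; 0xD7 ⊕ 0x2B = 0xFC.
P[4]: T = 0x2B, S = E(K, T) = 0x2A; 0x03 ⊕ 0x2A = 0x29.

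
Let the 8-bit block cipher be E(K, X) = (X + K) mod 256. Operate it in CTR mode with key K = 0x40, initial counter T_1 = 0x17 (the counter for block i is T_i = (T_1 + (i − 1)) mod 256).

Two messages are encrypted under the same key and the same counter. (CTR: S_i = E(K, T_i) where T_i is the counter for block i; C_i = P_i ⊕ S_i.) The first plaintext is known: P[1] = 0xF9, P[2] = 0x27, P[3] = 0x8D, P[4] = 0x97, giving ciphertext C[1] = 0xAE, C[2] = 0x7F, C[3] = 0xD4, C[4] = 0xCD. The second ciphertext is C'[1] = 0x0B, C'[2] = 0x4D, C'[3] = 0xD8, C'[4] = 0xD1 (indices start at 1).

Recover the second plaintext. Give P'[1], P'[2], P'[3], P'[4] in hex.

P'[1] = 0x5C, P'[2] = 0x15, P'[3] = 0x81, P'[4] = 0x8B

In CTR with a reused counter, both messages share the same keystream S_i, so C_i ⊕ C'_i = P_i ⊕ P'_i and thus P'_i = P_i ⊕ C_i ⊕ C'_i.
P'[1]: 0xF9 ⊕ 0xAE ⊕ 0x0B = 0x5C.
P'[2]: 0x27 ⊕ 0x7F ⊕ 0x4D = 0x15.
P'[3]: 0x8D ⊕ 0xD4 ⊕ 0xD8 = 0x81.
P'[4]: 0x97 ⊕ 0xCD ⊕ 0xD1 = 0x8B.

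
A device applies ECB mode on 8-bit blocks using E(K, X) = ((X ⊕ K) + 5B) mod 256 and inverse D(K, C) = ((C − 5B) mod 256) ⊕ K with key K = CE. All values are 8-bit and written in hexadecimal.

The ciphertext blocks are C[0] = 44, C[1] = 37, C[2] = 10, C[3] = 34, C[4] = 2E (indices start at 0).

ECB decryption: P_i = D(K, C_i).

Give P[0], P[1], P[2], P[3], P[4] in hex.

P[0] = 27, P[1] = 12, P[2] = 7B, P[3] = 17, P[4] = 1D

P[0]: D(K, 44) = 27.
P[1]: D(K, 37) = 12.
P[2]: D(K, 10) = 7B.
P[3]: D(K, 34) = 17.
P[4]: D(K, 2E) = 1D.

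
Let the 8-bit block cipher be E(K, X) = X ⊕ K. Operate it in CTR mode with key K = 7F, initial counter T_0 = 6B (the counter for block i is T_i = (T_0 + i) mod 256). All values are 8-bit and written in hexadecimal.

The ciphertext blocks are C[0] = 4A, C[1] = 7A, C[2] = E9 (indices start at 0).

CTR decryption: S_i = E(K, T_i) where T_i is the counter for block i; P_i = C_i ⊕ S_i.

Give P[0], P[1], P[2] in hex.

P[0] = 5E, P[1] = 69, P[2] = FB

P[0]: T = 6B, S = E(K, T) = 14; 4A ⊕ 14 = 5E.
P[1]: T = 6C, S = E(K, T) = 13; 7A ⊕ 13 = 69.
P[2]: T = 6D, S = E(K, T) = 12; E9 ⊕ 12 = FB.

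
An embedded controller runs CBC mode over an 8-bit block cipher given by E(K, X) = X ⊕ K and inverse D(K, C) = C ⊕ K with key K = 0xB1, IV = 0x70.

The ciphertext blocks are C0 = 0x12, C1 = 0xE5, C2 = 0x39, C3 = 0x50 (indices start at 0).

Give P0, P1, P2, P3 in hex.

P0 = 0xD3, P1 = 0x46, P2 = 0x6D, P3 = 0xD8

CBC decryption: P_i = D(K, C_i) ⊕ C_{i−1}, with C_{−1} = IV.
P0: D(K, 0x12) = 0xA3; 0xA3 ⊕ 0x70 = 0xD3.
P1: D(K, 0xE5) = 0x54; 0x54 ⊕ 0x12 = 0x46.
P2: D(K, 0x39) = 0x88; 0x88 ⊕ 0xE5 = 0x6D.
P3: D(K, 0x50) = 0xE1; 0xE1 ⊕ 0x39 = 0xD8.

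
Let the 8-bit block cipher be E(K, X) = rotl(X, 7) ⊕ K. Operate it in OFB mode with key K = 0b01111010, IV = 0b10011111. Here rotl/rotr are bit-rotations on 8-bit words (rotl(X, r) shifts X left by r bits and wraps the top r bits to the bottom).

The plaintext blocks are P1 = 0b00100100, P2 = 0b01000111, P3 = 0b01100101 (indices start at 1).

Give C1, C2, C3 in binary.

C1 = 0b10010001, C2 = 0b11100111, C3 = 0b01001111

OFB encryption: S_i = E(K, S_{i−1}) with S_{0} = IV; C_i = P_i ⊕ S_i.
C1: S = E(K, 0b10011111) = 0b10110101; 0b00100100 ⊕ 0b10110101 = 0b10010001.
C2: S = E(K, 0b10110101) = 0b10100000; 0b01000111 ⊕ 0b10100000 = 0b11100111.
C3: S = E(K, 0b10100000) = 0b00101010; 0b01100101 ⊕ 0b00101010 = 0b01001111.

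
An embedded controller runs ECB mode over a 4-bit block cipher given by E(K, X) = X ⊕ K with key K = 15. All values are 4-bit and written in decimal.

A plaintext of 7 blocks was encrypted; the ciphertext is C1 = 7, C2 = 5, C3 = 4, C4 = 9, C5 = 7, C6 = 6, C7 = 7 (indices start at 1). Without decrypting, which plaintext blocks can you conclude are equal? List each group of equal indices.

ECB encrypts each block independently with the same key, so equal ciphertext blocks imply equal plaintext blocks.
C1 = C5 = C7 = 7, so P1 = P5 = P7.

P1 = P5 = P7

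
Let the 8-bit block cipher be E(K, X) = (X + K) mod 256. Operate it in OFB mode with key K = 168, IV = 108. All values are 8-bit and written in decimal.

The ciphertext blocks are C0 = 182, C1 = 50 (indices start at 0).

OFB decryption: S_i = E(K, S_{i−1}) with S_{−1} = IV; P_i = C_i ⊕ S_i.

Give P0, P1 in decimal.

P0: S = E(K, 108) = 20; 182 ⊕ 20 = 162.
P1: S = E(K, 20) = 188; 50 ⊕ 188 = 142.

P0 = 162, P1 = 142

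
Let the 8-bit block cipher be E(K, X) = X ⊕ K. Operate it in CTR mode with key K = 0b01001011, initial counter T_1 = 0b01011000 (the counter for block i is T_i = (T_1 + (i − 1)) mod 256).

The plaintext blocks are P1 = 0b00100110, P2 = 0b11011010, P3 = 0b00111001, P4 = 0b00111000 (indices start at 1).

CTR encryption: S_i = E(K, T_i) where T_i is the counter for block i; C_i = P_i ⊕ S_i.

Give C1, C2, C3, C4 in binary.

C1 = 0b00110101, C2 = 0b11001000, C3 = 0b00101000, C4 = 0b00101000

C1: T = 0b01011000, S = E(K, T) = 0b00010011; 0b00100110 ⊕ 0b00010011 = 0b00110101.
C2: T = 0b01011001, S = E(K, T) = 0b00010010; 0b11011010 ⊕ 0b00010010 = 0b11001000.
C3: T = 0b01011010, S = E(K, T) = 0b00010001; 0b00111001 ⊕ 0b00010001 = 0b00101000.
C4: T = 0b01011011, S = E(K, T) = 0b00010000; 0b00111000 ⊕ 0b00010000 = 0b00101000.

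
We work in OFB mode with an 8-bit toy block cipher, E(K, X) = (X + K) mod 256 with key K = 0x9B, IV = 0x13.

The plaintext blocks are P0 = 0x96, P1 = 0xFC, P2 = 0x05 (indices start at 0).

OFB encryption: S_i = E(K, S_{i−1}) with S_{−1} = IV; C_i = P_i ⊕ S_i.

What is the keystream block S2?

C0: S = E(K, 0x13) = 0xAE; 0x96 ⊕ 0xAE = 0x38.
C1: S = E(K, 0xAE) = 0x49; 0xFC ⊕ 0x49 = 0xB5.
C2: S = E(K, 0x49) = 0xE4; 0x05 ⊕ 0xE4 = 0xE1.
So S2 = 0xE4.

0xE4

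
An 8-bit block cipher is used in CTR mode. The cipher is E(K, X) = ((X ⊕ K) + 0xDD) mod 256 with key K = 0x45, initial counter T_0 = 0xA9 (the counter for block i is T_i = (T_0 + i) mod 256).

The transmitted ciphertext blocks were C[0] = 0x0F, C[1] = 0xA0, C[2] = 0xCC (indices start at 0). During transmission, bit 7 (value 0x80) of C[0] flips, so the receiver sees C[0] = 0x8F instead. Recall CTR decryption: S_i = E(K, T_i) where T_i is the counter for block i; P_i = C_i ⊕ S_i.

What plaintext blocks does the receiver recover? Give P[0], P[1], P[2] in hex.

P[0] = 0x46, P[1] = 0x6C, P[2] = 0x07

Only C[0] changed, to 0x8F. In CTR, a change in C_i flips the same bit in P_i only; the keystream is unaffected. Decrypting the received ciphertext:
P[0]: T = 0xA9, S = E(K, T) = 0xC9; 0x8F ⊕ 0xC9 = 0x46.
P[1]: T = 0xAA, S = E(K, T) = 0xCC; 0xA0 ⊕ 0xCC = 0x6C.
P[2]: T = 0xAB, S = E(K, T) = 0xCB; 0xCC ⊕ 0xCB = 0x07.
Blocks that differ from the original plaintext: P[0].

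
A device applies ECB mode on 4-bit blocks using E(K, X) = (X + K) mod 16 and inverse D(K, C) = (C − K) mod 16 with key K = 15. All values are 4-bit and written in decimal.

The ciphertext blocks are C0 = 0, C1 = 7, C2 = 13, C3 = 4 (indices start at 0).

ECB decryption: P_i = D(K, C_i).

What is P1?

P1 = 8

P1: D(K, 7) = 8.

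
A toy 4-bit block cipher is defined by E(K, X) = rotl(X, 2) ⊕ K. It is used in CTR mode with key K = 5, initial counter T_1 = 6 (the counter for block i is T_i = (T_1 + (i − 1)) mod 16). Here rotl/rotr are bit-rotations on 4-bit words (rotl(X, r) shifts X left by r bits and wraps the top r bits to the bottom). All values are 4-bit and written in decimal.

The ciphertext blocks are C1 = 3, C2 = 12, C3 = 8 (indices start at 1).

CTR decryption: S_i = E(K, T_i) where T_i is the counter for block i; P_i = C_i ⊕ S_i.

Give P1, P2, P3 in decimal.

P1: T = 6, S = E(K, T) = 12; 3 ⊕ 12 = 15.
P2: T = 7, S = E(K, T) = 8; 12 ⊕ 8 = 4.
P3: T = 8, S = E(K, T) = 7; 8 ⊕ 7 = 15.

P1 = 15, P2 = 4, P3 = 15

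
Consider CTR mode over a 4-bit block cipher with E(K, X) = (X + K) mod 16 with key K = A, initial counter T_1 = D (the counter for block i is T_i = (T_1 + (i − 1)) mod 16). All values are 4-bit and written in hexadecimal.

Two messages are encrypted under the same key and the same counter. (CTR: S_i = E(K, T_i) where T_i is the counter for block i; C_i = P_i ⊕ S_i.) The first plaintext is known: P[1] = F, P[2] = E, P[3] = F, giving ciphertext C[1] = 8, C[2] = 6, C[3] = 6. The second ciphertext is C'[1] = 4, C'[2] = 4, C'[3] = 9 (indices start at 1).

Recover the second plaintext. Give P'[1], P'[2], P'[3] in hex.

P'[1] = 3, P'[2] = C, P'[3] = 0

In CTR with a reused counter, both messages share the same keystream S_i, so C_i ⊕ C'_i = P_i ⊕ P'_i and thus P'_i = P_i ⊕ C_i ⊕ C'_i.
P'[1]: F ⊕ 8 ⊕ 4 = 3.
P'[2]: E ⊕ 6 ⊕ 4 = C.
P'[3]: F ⊕ 6 ⊕ 9 = 0.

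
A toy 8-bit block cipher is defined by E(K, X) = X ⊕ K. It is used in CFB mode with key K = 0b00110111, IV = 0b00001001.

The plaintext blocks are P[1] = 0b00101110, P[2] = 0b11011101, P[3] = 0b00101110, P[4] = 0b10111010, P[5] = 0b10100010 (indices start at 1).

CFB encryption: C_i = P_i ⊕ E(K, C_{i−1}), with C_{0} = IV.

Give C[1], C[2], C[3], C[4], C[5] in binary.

C[1]: E(K, 0b00001001) = 0b00111110; 0b00101110 ⊕ 0b00111110 = 0b00010000.
C[2]: E(K, 0b00010000) = 0b00100111; 0b11011101 ⊕ 0b00100111 = 0b11111010.
C[3]: E(K, 0b11111010) = 0b11001101; 0b00101110 ⊕ 0b11001101 = 0b11100011.
C[4]: E(K, 0b11100011) = 0b11010100; 0b10111010 ⊕ 0b11010100 = 0b01101110.
C[5]: E(K, 0b01101110) = 0b01011001; 0b10100010 ⊕ 0b01011001 = 0b11111011.

C[1] = 0b00010000, C[2] = 0b11111010, C[3] = 0b11100011, C[4] = 0b01101110, C[5] = 0b11111011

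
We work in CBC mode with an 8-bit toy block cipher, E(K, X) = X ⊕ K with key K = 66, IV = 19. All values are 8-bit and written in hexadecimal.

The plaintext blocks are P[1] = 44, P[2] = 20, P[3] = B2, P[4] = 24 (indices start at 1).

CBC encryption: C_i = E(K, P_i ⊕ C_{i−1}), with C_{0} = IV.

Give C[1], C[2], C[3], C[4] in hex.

C[1] = 3B, C[2] = 7D, C[3] = A9, C[4] = EB

C[1]: P[1] ⊕ 19 = 5D; E(K, 5D) = 3B.
C[2]: P[2] ⊕ 3B = 1B; E(K, 1B) = 7D.
C[3]: P[3] ⊕ 7D = CF; E(K, CF) = A9.
C[4]: P[4] ⊕ A9 = 8D; E(K, 8D) = EB.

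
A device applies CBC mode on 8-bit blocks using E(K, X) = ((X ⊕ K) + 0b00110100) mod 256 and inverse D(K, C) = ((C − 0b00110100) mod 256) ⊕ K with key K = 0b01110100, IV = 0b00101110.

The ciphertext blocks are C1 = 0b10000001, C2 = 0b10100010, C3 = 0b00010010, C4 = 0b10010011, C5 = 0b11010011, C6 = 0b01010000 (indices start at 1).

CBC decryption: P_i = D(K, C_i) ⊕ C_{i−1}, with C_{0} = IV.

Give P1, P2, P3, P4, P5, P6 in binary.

P1: D(K, 0b10000001) = 0b00111001; 0b00111001 ⊕ 0b00101110 = 0b00010111.
P2: D(K, 0b10100010) = 0b00011010; 0b00011010 ⊕ 0b10000001 = 0b10011011.
P3: D(K, 0b00010010) = 0b10101010; 0b10101010 ⊕ 0b10100010 = 0b00001000.
P4: D(K, 0b10010011) = 0b00101011; 0b00101011 ⊕ 0b00010010 = 0b00111001.
P5: D(K, 0b11010011) = 0b11101011; 0b11101011 ⊕ 0b10010011 = 0b01111000.
P6: D(K, 0b01010000) = 0b01101000; 0b01101000 ⊕ 0b11010011 = 0b10111011.

P1 = 0b00010111, P2 = 0b10011011, P3 = 0b00001000, P4 = 0b00111001, P5 = 0b01111000, P6 = 0b10111011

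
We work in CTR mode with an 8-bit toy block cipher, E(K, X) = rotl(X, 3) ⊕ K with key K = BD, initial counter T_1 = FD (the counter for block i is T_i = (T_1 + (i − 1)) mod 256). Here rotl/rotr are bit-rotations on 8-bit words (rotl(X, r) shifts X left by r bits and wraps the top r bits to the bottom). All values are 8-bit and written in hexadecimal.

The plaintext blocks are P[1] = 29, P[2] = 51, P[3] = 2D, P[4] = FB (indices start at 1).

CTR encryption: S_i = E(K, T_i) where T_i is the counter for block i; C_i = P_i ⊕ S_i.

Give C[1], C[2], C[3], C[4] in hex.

C[1] = 7B, C[2] = 1B, C[3] = 6F, C[4] = 46

C[1]: T = FD, S = E(K, T) = 52; 29 ⊕ 52 = 7B.
C[2]: T = FE, S = E(K, T) = 4A; 51 ⊕ 4A = 1B.
C[3]: T = FF, S = E(K, T) = 42; 2D ⊕ 42 = 6F.
C[4]: T = 00, S = E(K, T) = BD; FB ⊕ BD = 46.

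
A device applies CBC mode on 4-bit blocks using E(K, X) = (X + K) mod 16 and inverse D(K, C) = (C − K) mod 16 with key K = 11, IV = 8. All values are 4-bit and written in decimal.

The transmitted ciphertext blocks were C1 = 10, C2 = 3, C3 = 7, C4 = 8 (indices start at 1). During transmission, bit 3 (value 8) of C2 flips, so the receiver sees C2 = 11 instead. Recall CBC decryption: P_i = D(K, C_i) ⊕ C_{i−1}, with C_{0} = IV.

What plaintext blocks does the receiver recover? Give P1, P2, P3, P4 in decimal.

Only C2 changed, to 11. In CBC, a change in C_i garbles P_i and flips the same bit in P_{i+1}. Decrypting the received ciphertext:
P1: D(K, 10) = 15; 15 ⊕ 8 = 7.
P2: D(K, 11) = 0; 0 ⊕ 10 = 10.
P3: D(K, 7) = 12; 12 ⊕ 11 = 7.
P4: D(K, 8) = 13; 13 ⊕ 7 = 10.
Blocks that differ from the original plaintext: P2, P3.

P1 = 7, P2 = 10, P3 = 7, P4 = 10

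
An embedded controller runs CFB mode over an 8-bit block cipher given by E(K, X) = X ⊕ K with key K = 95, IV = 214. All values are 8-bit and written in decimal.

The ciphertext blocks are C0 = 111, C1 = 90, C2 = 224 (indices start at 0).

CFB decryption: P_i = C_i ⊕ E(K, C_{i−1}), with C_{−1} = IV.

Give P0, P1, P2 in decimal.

P0: E(K, 214) = 137; 111 ⊕ 137 = 230.
P1: E(K, 111) = 48; 90 ⊕ 48 = 106.
P2: E(K, 90) = 5; 224 ⊕ 5 = 229.

P0 = 230, P1 = 106, P2 = 229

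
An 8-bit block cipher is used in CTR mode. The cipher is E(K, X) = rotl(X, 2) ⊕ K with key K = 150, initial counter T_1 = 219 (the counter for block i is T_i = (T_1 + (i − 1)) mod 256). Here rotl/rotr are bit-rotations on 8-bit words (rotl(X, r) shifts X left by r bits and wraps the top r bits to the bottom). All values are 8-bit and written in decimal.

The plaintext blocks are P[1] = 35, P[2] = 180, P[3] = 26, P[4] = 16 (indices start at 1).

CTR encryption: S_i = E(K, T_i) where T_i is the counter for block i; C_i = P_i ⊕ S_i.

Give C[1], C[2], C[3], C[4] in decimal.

C[1]: T = 219, S = E(K, T) = 249; 35 ⊕ 249 = 218.
C[2]: T = 220, S = E(K, T) = 229; 180 ⊕ 229 = 81.
C[3]: T = 221, S = E(K, T) = 225; 26 ⊕ 225 = 251.
C[4]: T = 222, S = E(K, T) = 237; 16 ⊕ 237 = 253.

C[1] = 218, C[2] = 81, C[3] = 251, C[4] = 253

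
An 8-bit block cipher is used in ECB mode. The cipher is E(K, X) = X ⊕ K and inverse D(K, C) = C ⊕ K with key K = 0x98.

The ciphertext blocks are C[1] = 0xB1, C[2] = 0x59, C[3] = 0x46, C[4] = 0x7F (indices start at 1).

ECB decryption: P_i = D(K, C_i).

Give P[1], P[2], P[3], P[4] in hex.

P[1] = 0x29, P[2] = 0xC1, P[3] = 0xDE, P[4] = 0xE7

P[1]: D(K, 0xB1) = 0x29.
P[2]: D(K, 0x59) = 0xC1.
P[3]: D(K, 0x46) = 0xDE.
P[4]: D(K, 0x7F) = 0xE7.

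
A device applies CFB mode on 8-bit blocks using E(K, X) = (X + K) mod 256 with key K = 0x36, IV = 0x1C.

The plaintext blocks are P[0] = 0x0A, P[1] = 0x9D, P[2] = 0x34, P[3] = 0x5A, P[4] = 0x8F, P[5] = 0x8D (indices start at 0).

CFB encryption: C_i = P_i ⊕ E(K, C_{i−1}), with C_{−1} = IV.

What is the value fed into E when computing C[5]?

0x90

C[0]: E(K, 0x1C) = 0x52; 0x0A ⊕ 0x52 = 0x58.
C[1]: E(K, 0x58) = 0x8E; 0x9D ⊕ 0x8E = 0x13.
C[2]: E(K, 0x13) = 0x49; 0x34 ⊕ 0x49 = 0x7D.
C[3]: E(K, 0x7D) = 0xB3; 0x5A ⊕ 0xB3 = 0xE9.
C[4]: E(K, 0xE9) = 0x1F; 0x8F ⊕ 0x1F = 0x90.
C[5]: E(K, 0x90) = 0xC6; 0x8D ⊕ 0xC6 = 0x4B.
So the input to E for block [5] is 0x90.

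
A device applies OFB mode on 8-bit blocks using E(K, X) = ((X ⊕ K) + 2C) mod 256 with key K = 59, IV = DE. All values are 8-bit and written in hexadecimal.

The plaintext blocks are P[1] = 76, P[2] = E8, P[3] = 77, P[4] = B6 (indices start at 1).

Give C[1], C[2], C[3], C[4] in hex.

C[1] = C5, C[2] = FE, C[3] = 0C, C[4] = F8

OFB encryption: S_i = E(K, S_{i−1}) with S_{0} = IV; C_i = P_i ⊕ S_i.
C[1]: S = E(K, DE) = B3; 76 ⊕ B3 = C5.
C[2]: S = E(K, B3) = 16; E8 ⊕ 16 = FE.
C[3]: S = E(K, 16) = 7B; 77 ⊕ 7B = 0C.
C[4]: S = E(K, 7B) = 4E; B6 ⊕ 4E = F8.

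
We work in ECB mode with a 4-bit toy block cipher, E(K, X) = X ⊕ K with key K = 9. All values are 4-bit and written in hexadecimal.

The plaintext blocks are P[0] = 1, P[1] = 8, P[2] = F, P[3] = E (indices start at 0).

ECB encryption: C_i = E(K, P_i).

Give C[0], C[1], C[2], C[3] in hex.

C[0] = 8, C[1] = 1, C[2] = 6, C[3] = 7

C[0]: E(K, 1) = 8.
C[1]: E(K, 8) = 1.
C[2]: E(K, F) = 6.
C[3]: E(K, E) = 7.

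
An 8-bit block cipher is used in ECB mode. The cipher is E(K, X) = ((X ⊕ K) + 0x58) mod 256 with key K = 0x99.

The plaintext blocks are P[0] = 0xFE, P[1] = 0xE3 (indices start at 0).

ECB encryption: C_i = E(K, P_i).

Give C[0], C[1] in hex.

C[0]: E(K, 0xFE) = 0xBF.
C[1]: E(K, 0xE3) = 0xD2.

C[0] = 0xBF, C[1] = 0xD2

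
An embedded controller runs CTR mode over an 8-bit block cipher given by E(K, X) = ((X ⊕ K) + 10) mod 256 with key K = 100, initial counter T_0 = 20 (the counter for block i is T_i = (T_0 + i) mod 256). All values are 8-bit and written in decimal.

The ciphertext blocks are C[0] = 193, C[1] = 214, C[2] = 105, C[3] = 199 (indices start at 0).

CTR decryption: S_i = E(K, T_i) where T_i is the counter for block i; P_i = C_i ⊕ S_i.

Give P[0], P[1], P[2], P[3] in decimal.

P[0] = 187, P[1] = 173, P[2] = 21, P[3] = 186

P[0]: T = 20, S = E(K, T) = 122; 193 ⊕ 122 = 187.
P[1]: T = 21, S = E(K, T) = 123; 214 ⊕ 123 = 173.
P[2]: T = 22, S = E(K, T) = 124; 105 ⊕ 124 = 21.
P[3]: T = 23, S = E(K, T) = 125; 199 ⊕ 125 = 186.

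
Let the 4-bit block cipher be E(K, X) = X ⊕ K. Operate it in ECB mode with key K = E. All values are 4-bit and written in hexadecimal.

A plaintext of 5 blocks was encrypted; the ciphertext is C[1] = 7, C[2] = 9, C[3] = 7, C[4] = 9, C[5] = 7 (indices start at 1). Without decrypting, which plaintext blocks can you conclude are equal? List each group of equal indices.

P[1] = P[3] = P[5]; P[2] = P[4]

ECB encrypts each block independently with the same key, so equal ciphertext blocks imply equal plaintext blocks.
C[1] = C[3] = C[5] = 7, so P[1] = P[3] = P[5].
C[2] = C[4] = 9, so P[2] = P[4].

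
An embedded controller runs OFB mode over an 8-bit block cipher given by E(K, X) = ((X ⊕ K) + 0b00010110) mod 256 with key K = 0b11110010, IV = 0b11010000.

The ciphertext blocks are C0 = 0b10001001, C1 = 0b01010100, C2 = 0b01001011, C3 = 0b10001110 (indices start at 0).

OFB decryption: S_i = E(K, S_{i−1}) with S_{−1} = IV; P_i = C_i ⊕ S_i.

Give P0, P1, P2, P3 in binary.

P0: S = E(K, 0b11010000) = 0b00111000; 0b10001001 ⊕ 0b00111000 = 0b10110001.
P1: S = E(K, 0b00111000) = 0b11100000; 0b01010100 ⊕ 0b11100000 = 0b10110100.
P2: S = E(K, 0b11100000) = 0b00101000; 0b01001011 ⊕ 0b00101000 = 0b01100011.
P3: S = E(K, 0b00101000) = 0b11110000; 0b10001110 ⊕ 0b11110000 = 0b01111110.

P0 = 0b10110001, P1 = 0b10110100, P2 = 0b01100011, P3 = 0b01111110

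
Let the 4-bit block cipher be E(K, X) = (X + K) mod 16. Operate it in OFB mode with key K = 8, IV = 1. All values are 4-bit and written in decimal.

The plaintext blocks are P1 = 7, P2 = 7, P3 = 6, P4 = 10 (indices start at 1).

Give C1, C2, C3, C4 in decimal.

C1 = 14, C2 = 6, C3 = 15, C4 = 11

OFB encryption: S_i = E(K, S_{i−1}) with S_{0} = IV; C_i = P_i ⊕ S_i.
C1: S = E(K, 1) = 9; 7 ⊕ 9 = 14.
C2: S = E(K, 9) = 1; 7 ⊕ 1 = 6.
C3: S = E(K, 1) = 9; 6 ⊕ 9 = 15.
C4: S = E(K, 9) = 1; 10 ⊕ 1 = 11.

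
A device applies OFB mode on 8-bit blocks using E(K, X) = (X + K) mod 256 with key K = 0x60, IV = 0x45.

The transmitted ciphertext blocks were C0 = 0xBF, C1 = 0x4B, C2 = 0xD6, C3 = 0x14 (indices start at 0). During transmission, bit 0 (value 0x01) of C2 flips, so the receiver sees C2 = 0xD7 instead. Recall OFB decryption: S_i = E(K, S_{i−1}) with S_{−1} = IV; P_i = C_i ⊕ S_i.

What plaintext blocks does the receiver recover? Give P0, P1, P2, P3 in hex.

Only C2 changed, to 0xD7. In OFB, a change in C_i flips the same bit in P_i only; the keystream is unaffected. Decrypting the received ciphertext:
P0: S = E(K, 0x45) = 0xA5; 0xBF ⊕ 0xA5 = 0x1A.
P1: S = E(K, 0xA5) = 0x05; 0x4B ⊕ 0x05 = 0x4E.
P2: S = E(K, 0x05) = 0x65; 0xD7 ⊕ 0x65 = 0xB2.
P3: S = E(K, 0x65) = 0xC5; 0x14 ⊕ 0xC5 = 0xD1.
Blocks that differ from the original plaintext: P2.

P0 = 0x1A, P1 = 0x4E, P2 = 0xB2, P3 = 0xD1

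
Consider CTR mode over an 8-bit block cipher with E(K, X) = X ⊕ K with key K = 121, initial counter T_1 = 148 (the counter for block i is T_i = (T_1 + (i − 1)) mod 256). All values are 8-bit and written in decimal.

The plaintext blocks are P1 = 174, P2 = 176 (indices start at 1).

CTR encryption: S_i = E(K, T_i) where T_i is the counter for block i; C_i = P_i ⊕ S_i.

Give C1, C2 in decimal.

C1: T = 148, S = E(K, T) = 237; 174 ⊕ 237 = 67.
C2: T = 149, S = E(K, T) = 236; 176 ⊕ 236 = 92.

C1 = 67, C2 = 92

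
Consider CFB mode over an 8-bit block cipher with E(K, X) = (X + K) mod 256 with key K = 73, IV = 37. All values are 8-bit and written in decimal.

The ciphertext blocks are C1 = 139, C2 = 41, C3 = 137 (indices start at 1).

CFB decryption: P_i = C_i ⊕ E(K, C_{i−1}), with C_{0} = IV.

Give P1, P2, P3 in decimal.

P1: E(K, 37) = 110; 139 ⊕ 110 = 229.
P2: E(K, 139) = 212; 41 ⊕ 212 = 253.
P3: E(K, 41) = 114; 137 ⊕ 114 = 251.

P1 = 229, P2 = 253, P3 = 251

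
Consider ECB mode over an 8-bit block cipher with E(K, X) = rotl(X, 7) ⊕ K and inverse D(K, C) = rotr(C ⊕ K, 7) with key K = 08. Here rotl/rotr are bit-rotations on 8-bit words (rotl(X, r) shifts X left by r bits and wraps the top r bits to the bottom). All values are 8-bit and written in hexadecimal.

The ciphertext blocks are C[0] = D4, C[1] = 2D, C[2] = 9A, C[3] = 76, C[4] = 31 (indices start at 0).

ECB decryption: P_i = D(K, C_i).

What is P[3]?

P[3]: D(K, 76) = FC.

P[3] = FC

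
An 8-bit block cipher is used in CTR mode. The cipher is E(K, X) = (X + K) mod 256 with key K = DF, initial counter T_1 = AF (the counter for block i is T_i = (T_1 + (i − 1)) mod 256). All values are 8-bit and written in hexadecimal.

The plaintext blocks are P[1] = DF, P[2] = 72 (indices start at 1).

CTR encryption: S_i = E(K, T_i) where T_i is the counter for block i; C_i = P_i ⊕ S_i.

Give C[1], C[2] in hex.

C[1]: T = AF, S = E(K, T) = 8E; DF ⊕ 8E = 51.
C[2]: T = B0, S = E(K, T) = 8F; 72 ⊕ 8F = FD.

C[1] = 51, C[2] = FD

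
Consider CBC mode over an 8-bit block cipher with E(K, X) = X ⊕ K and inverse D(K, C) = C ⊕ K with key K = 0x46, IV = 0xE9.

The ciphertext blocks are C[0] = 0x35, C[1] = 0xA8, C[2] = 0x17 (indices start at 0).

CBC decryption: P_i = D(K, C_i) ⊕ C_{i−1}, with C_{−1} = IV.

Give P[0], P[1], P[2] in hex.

P[0]: D(K, 0x35) = 0x73; 0x73 ⊕ 0xE9 = 0x9A.
P[1]: D(K, 0xA8) = 0xEE; 0xEE ⊕ 0x35 = 0xDB.
P[2]: D(K, 0x17) = 0x51; 0x51 ⊕ 0xA8 = 0xF9.

P[0] = 0x9A, P[1] = 0xDB, P[2] = 0xF9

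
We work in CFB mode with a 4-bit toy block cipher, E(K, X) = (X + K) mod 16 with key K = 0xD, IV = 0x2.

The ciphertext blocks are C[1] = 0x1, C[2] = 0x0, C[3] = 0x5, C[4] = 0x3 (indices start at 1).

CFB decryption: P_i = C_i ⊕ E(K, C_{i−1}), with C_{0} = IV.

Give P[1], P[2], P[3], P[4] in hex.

P[1] = 0xE, P[2] = 0xE, P[3] = 0x8, P[4] = 0x1

P[1]: E(K, 0x2) = 0xF; 0x1 ⊕ 0xF = 0xE.
P[2]: E(K, 0x1) = 0xE; 0x0 ⊕ 0xE = 0xE.
P[3]: E(K, 0x0) = 0xD; 0x5 ⊕ 0xD = 0x8.
P[4]: E(K, 0x5) = 0x2; 0x3 ⊕ 0x2 = 0x1.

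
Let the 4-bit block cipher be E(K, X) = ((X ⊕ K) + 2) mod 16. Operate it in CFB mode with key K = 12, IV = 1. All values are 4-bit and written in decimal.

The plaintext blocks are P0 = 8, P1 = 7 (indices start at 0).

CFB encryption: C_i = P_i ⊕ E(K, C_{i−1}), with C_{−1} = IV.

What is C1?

C1 = 10

C0: E(K, 1) = 15; 8 ⊕ 15 = 7.
C1: E(K, 7) = 13; 7 ⊕ 13 = 10.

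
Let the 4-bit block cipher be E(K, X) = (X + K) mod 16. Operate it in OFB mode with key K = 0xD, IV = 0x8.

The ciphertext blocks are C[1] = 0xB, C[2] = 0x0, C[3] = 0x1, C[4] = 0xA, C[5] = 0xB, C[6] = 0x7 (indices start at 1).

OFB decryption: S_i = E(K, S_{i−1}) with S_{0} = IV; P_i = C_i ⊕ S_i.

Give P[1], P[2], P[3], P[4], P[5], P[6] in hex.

P[1] = 0xE, P[2] = 0x2, P[3] = 0xE, P[4] = 0x6, P[5] = 0x2, P[6] = 0x1

P[1]: S = E(K, 0x8) = 0x5; 0xB ⊕ 0x5 = 0xE.
P[2]: S = E(K, 0x5) = 0x2; 0x0 ⊕ 0x2 = 0x2.
P[3]: S = E(K, 0x2) = 0xF; 0x1 ⊕ 0xF = 0xE.
P[4]: S = E(K, 0xF) = 0xC; 0xA ⊕ 0xC = 0x6.
P[5]: S = E(K, 0xC) = 0x9; 0xB ⊕ 0x9 = 0x2.
P[6]: S = E(K, 0x9) = 0x6; 0x7 ⊕ 0x6 = 0x1.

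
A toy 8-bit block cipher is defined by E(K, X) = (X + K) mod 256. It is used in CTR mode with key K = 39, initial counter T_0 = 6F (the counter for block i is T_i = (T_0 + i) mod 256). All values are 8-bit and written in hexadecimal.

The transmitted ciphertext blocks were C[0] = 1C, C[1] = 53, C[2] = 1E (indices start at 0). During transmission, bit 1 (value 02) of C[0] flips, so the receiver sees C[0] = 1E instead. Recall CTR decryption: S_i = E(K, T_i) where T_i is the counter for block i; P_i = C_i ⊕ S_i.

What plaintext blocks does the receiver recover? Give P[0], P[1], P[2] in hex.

P[0] = B6, P[1] = FA, P[2] = B4

Only C[0] changed, to 1E. In CTR, a change in C_i flips the same bit in P_i only; the keystream is unaffected. Decrypting the received ciphertext:
P[0]: T = 6F, S = E(K, T) = A8; 1E ⊕ A8 = B6.
P[1]: T = 70, S = E(K, T) = A9; 53 ⊕ A9 = FA.
P[2]: T = 71, S = E(K, T) = AA; 1E ⊕ AA = B4.
Blocks that differ from the original plaintext: P[0].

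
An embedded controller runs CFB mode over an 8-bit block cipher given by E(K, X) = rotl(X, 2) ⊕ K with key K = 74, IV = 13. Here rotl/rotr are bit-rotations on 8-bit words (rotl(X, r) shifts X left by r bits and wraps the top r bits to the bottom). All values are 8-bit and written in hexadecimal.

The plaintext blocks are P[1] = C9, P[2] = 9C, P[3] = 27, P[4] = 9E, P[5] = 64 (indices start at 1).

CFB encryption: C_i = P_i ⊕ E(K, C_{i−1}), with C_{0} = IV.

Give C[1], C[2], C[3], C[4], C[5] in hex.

C[1]: E(K, 13) = 38; C9 ⊕ 38 = F1.
C[2]: E(K, F1) = B3; 9C ⊕ B3 = 2F.
C[3]: E(K, 2F) = C8; 27 ⊕ C8 = EF.
C[4]: E(K, EF) = CB; 9E ⊕ CB = 55.
C[5]: E(K, 55) = 21; 64 ⊕ 21 = 45.

C[1] = F1, C[2] = 2F, C[3] = EF, C[4] = 55, C[5] = 45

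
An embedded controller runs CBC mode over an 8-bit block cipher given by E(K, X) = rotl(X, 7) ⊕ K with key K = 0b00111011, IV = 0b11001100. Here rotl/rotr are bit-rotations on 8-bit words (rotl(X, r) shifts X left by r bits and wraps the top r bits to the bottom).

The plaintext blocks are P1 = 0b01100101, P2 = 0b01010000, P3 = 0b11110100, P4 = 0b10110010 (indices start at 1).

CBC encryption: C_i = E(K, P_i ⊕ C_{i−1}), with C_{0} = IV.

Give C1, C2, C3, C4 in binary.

C1 = 0b11101111, C2 = 0b11100100, C3 = 0b00110011, C4 = 0b11111011

C1: P1 ⊕ 0b11001100 = 0b10101001; E(K, 0b10101001) = 0b11101111.
C2: P2 ⊕ 0b11101111 = 0b10111111; E(K, 0b10111111) = 0b11100100.
C3: P3 ⊕ 0b11100100 = 0b00010000; E(K, 0b00010000) = 0b00110011.
C4: P4 ⊕ 0b00110011 = 0b10000001; E(K, 0b10000001) = 0b11111011.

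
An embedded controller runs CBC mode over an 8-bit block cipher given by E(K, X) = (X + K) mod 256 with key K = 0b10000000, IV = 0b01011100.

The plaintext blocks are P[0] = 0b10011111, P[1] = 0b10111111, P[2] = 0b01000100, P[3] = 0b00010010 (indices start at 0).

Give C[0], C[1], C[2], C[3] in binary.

CBC encryption: C_i = E(K, P_i ⊕ C_{i−1}), with C_{−1} = IV.
C[0]: P[0] ⊕ 0b01011100 = 0b11000011; E(K, 0b11000011) = 0b01000011.
C[1]: P[1] ⊕ 0b01000011 = 0b11111100; E(K, 0b11111100) = 0b01111100.
C[2]: P[2] ⊕ 0b01111100 = 0b00111000; E(K, 0b00111000) = 0b10111000.
C[3]: P[3] ⊕ 0b10111000 = 0b10101010; E(K, 0b10101010) = 0b00101010.

C[0] = 0b01000011, C[1] = 0b01111100, C[2] = 0b10111000, C[3] = 0b00101010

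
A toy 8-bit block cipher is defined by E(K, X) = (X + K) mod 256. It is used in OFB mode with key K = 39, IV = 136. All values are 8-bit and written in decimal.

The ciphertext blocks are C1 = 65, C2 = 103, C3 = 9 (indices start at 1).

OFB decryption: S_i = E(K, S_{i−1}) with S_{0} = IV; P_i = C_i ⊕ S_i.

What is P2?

P1: S = E(K, 136) = 175; 65 ⊕ 175 = 238.
P2: S = E(K, 175) = 214; 103 ⊕ 214 = 177.

P2 = 177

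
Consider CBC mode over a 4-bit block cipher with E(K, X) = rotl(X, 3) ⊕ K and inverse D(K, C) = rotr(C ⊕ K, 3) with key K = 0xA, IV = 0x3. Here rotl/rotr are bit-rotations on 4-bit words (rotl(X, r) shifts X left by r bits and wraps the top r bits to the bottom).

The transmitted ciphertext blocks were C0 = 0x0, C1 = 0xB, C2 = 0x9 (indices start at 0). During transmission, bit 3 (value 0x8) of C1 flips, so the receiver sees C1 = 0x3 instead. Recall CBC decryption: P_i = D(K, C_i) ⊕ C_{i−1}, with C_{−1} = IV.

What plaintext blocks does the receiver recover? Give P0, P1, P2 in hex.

P0 = 0x6, P1 = 0x3, P2 = 0x5

Only C1 changed, to 0x3. In CBC, a change in C_i garbles P_i and flips the same bit in P_{i+1}. Decrypting the received ciphertext:
P0: D(K, 0x0) = 0x5; 0x5 ⊕ 0x3 = 0x6.
P1: D(K, 0x3) = 0x3; 0x3 ⊕ 0x0 = 0x3.
P2: D(K, 0x9) = 0x6; 0x6 ⊕ 0x3 = 0x5.
Blocks that differ from the original plaintext: P1, P2.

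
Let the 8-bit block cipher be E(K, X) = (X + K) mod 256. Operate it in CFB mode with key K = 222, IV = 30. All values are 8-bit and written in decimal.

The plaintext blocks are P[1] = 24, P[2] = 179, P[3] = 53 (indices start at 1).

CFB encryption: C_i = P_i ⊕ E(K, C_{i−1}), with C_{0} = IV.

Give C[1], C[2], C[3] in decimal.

C[1] = 228, C[2] = 113, C[3] = 122

C[1]: E(K, 30) = 252; 24 ⊕ 252 = 228.
C[2]: E(K, 228) = 194; 179 ⊕ 194 = 113.
C[3]: E(K, 113) = 79; 53 ⊕ 79 = 122.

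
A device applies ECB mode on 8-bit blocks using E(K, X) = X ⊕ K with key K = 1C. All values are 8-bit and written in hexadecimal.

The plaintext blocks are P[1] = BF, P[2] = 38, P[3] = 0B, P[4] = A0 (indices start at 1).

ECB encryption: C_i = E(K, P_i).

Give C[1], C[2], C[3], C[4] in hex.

C[1] = A3, C[2] = 24, C[3] = 17, C[4] = BC

C[1]: E(K, BF) = A3.
C[2]: E(K, 38) = 24.
C[3]: E(K, 0B) = 17.
C[4]: E(K, A0) = BC.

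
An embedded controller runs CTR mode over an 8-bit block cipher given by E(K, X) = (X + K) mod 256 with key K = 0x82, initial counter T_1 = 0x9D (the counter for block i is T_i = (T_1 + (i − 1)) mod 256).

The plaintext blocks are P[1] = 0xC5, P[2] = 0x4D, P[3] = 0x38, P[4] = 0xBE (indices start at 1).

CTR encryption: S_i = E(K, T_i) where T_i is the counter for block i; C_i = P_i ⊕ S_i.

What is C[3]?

C[3] = 0x19

C[1]: T = 0x9D, S = E(K, T) = 0x1F; 0xC5 ⊕ 0x1F = 0xDA.
C[2]: T = 0x9E, S = E(K, T) = 0x20; 0x4D ⊕ 0x20 = 0x6D.
C[3]: T = 0x9F, S = E(K, T) = 0x21; 0x38 ⊕ 0x21 = 0x19.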